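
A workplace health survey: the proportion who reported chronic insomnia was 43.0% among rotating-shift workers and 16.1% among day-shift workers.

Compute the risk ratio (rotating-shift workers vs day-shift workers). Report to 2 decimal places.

RR = 0.4300 / 0.1610 = 2.67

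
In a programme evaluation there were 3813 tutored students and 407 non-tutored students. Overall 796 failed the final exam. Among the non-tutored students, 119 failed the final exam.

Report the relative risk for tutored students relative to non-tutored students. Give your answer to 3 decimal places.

0.607

tutored students with the outcome: 796 − 119 = 677
tutored students without the outcome: 3813 − 677 = 3136
non-tutored students without the outcome: 407 − 119 = 288
risk, tutored students = 677/3813 = 0.1776
risk, non-tutored students = 119/407 = 0.2924
RR = 0.1776 / 0.2924 = 0.607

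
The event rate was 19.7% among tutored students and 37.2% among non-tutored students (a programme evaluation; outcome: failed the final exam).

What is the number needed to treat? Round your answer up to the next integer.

absolute risk difference = 0.175000
1 / 0.175000 = 5.714 → round up → 6

NNT: 6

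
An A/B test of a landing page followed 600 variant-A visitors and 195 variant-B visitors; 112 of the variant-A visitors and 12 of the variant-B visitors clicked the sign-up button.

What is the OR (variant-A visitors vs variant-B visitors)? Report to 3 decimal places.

OR = (112 × 183) / (488 × 12) = 20496/5856 ≈ 3.500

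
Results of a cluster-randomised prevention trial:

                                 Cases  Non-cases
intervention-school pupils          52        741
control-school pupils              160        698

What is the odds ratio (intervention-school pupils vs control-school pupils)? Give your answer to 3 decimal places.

OR = 0.306

odds, intervention-school pupils = 52/741 = 0.0702
odds, control-school pupils = 160/698 = 0.2292
OR = 0.0702 / 0.2292 = 0.306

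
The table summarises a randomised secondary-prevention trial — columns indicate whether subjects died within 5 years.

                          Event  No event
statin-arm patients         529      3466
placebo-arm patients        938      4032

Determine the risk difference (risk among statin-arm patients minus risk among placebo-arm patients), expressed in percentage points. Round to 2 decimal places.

RD = -5.63

risk, statin-arm patients = 529/3995 = 0.1324
risk, placebo-arm patients = 938/4970 = 0.1887
risk difference = 0.1324 − 0.1887 = -0.0563 → -5.63 percentage points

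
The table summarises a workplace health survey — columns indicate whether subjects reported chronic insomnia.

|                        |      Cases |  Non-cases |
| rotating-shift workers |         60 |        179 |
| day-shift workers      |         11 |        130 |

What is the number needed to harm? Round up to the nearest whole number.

risk, rotating-shift workers = 60/239 = 0.251046
risk, day-shift workers = 11/141 = 0.078014
absolute risk difference = 0.173032
1 / 0.173032 = 5.779 → round up → 6

6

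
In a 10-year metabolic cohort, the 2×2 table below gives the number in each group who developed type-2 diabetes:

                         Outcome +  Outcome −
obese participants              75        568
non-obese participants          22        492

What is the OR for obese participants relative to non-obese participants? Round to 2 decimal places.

OR = (75 × 492) / (568 × 22) = 36900/12496 ≈ 2.95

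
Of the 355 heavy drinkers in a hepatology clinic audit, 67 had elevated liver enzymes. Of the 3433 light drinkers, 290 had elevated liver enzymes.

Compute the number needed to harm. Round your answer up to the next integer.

NNH ≈ 10

risk, heavy drinkers = 67/355 = 0.188732
risk, light drinkers = 290/3433 = 0.084474
absolute risk difference = 0.104258
1 / 0.104258 = 9.592 → round up → 10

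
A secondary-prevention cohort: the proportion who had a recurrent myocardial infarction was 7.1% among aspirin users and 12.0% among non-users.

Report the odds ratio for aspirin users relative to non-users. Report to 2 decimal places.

odds, aspirin users = 0.0710/0.9290 = 0.0764
odds, non-users = 0.1200/0.8800 = 0.1364
OR = 0.0764 / 0.1364 = 0.56

0.56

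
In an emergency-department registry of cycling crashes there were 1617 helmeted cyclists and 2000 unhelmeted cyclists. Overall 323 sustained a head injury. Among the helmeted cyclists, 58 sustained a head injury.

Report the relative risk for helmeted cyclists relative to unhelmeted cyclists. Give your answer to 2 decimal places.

helmeted cyclists without the outcome: 1617 − 58 = 1559
unhelmeted cyclists with the outcome: 323 − 58 = 265
unhelmeted cyclists without the outcome: 2000 − 265 = 1735
risk, helmeted cyclists = 58/1617 = 0.03587
risk, unhelmeted cyclists = 265/2000 = 0.13250
RR = 0.03587 / 0.13250 = 0.27

RR: 0.27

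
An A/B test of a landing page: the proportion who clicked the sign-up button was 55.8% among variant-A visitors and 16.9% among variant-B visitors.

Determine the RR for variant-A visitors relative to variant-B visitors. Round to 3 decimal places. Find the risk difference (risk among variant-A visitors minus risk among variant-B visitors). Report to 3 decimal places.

RR = 3.302; RD = 0.389

RR = 0.5580 / 0.1690 = 3.302
risk difference = 0.5580 − 0.1690 = 0.389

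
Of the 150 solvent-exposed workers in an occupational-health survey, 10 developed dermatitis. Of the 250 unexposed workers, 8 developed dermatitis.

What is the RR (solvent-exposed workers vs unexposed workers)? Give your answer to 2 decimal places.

risk, solvent-exposed workers = 10/150 = 0.06667
risk, unexposed workers = 8/250 = 0.03200
RR = 0.06667 / 0.03200 = 2.08

RR ≈ 2.08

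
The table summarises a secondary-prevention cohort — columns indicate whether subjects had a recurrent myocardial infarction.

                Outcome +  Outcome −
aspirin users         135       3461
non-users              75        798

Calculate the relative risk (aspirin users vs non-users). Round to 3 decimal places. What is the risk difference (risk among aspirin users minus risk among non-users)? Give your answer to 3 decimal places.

RR = 0.437; RD = -0.048

risk, aspirin users = 135/3596 = 0.03754
risk, non-users = 75/873 = 0.08591
RR = 0.03754 / 0.08591 = 0.437
risk difference = 0.03754 − 0.08591 = -0.048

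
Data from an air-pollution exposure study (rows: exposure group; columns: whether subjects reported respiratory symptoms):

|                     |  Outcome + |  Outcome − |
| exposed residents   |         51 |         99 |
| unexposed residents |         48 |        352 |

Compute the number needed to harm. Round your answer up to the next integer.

5

risk, exposed residents = 51/150 = 0.340000
risk, unexposed residents = 48/400 = 0.120000
absolute risk difference = 0.220000
1 / 0.220000 = 4.545 → round up → 5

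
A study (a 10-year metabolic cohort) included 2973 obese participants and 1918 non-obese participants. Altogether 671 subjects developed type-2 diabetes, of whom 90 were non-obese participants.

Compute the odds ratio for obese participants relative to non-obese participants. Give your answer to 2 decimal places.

obese participants with the outcome: 671 − 90 = 581
obese participants without the outcome: 2973 − 581 = 2392
non-obese participants without the outcome: 1918 − 90 = 1828
OR = (581 × 1828) / (2392 × 90) = 1062068/215280 ≈ 4.93

OR = 4.93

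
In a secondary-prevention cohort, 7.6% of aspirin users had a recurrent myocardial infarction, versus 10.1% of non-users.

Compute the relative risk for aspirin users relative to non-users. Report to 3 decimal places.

RR = 0.0760 / 0.1010 = 0.752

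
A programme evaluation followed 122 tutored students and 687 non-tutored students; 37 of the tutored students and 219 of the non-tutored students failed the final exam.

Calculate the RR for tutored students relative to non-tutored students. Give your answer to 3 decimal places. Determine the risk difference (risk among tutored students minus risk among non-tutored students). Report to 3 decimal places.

RR = 0.951; RD = -0.015

risk, tutored students = 37/122 = 0.3033
risk, non-tutored students = 219/687 = 0.3188
RR = 0.3033 / 0.3188 = 0.951
risk difference = 0.3033 − 0.3188 = -0.015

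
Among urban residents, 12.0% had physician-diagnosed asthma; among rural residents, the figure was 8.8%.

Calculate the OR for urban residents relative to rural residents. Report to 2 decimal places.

odds, urban residents = 0.1200/0.8800 = 0.1364
odds, rural residents = 0.0880/0.9120 = 0.0965
OR = 0.1364 / 0.0965 = 1.41

OR: 1.41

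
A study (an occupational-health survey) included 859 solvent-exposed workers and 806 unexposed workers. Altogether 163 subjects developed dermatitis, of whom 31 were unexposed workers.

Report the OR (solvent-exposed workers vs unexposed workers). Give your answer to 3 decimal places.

OR ≈ 4.539

solvent-exposed workers with the outcome: 163 − 31 = 132
solvent-exposed workers without the outcome: 859 − 132 = 727
unexposed workers without the outcome: 806 − 31 = 775
odds, solvent-exposed workers = 132/727 = 0.18157
odds, unexposed workers = 31/775 = 0.04000
OR = 0.18157 / 0.04000 = 4.539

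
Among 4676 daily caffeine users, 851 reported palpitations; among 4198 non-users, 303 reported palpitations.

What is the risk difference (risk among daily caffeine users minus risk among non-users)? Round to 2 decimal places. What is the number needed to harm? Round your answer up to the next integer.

RD = 0.11; NNH = 10

risk, daily caffeine users = 851/4676 = 0.1820
risk, non-users = 303/4198 = 0.0722
risk difference = 0.1820 − 0.0722 = 0.11
absolute risk difference = 0.109816
1 / 0.109816 = 9.106 → round up → 10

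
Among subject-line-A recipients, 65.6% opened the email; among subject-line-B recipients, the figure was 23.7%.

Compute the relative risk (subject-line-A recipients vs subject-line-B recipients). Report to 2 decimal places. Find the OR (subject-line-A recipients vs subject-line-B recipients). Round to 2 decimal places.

RR = 2.77; OR = 6.14

RR = 0.6560 / 0.2370 = 2.77
odds, subject-line-A recipients = 0.6560/0.3440 = 1.9070
odds, subject-line-B recipients = 0.2370/0.7630 = 0.3106
OR = 1.9070 / 0.3106 = 6.14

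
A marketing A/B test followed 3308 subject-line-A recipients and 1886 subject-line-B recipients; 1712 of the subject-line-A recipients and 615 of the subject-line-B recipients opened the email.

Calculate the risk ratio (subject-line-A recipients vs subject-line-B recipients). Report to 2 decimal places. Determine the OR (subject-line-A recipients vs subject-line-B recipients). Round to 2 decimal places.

RR = 1.59; OR = 2.22

risk, subject-line-A recipients = 1712/3308 = 0.5175
risk, subject-line-B recipients = 615/1886 = 0.3261
RR = 0.5175 / 0.3261 = 1.59
odds, subject-line-A recipients = 1712/1596 = 1.0727
odds, subject-line-B recipients = 615/1271 = 0.4839
OR = 1.0727 / 0.4839 = 2.22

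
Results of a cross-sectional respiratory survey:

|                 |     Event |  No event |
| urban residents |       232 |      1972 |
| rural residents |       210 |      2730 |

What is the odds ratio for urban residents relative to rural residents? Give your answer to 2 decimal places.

OR = (232 × 2730) / (1972 × 210) = 633360/414120 ≈ 1.53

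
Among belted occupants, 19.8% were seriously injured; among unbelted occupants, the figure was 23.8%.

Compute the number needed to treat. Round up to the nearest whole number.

NNT ≈ 25

absolute risk difference = 0.040000
1 / 0.040000 = 25.000 → round up → 25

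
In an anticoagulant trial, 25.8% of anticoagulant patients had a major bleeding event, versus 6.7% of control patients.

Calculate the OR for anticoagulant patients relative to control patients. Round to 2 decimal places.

OR = 4.84

odds, anticoagulant patients = 0.2580/0.7420 = 0.3477
odds, control patients = 0.0670/0.9330 = 0.0718
OR = 0.3477 / 0.0718 = 4.84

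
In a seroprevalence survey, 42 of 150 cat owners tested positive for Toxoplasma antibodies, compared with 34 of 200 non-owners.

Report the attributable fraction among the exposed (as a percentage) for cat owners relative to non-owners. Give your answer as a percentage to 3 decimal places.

AR% ≈ 39.286%

risk, cat owners = 42/150 = 0.2800
risk, non-owners = 34/200 = 0.1700
AR% = (0.2800 − 0.1700) / 0.2800 = 0.3929 → 39.286%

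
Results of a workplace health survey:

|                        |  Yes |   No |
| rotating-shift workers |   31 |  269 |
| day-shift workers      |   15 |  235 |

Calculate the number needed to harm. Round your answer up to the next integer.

NNH = 24

risk, rotating-shift workers = 31/300 = 0.103333
risk, day-shift workers = 15/250 = 0.060000
absolute risk difference = 0.043333
1 / 0.043333 = 23.077 → round up → 24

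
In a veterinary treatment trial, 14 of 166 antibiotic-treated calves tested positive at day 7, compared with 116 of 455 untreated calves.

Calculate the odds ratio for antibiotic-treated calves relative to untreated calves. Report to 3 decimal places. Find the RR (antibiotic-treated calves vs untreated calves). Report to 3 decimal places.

OR = (14 × 339) / (152 × 116) = 4746/17632 ≈ 0.269
risk, antibiotic-treated calves = 14/166 = 0.0843
risk, untreated calves = 116/455 = 0.2549
RR = 0.0843 / 0.2549 = 0.331

OR = 0.269; RR = 0.331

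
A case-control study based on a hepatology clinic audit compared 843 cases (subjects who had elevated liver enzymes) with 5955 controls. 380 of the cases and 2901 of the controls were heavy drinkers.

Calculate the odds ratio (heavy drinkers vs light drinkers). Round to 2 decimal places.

OR = 0.86

odds, heavy drinkers = 380/2901 = 0.1310
odds, light drinkers = 463/3054 = 0.1516
OR = 0.1310 / 0.1516 = 0.86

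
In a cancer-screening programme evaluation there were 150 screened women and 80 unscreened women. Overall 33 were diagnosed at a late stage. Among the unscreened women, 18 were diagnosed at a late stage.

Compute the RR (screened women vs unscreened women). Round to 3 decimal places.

0.444

screened women with the outcome: 33 − 18 = 15
screened women without the outcome: 150 − 15 = 135
unscreened women without the outcome: 80 − 18 = 62
risk, screened women = 15/150 = 0.1000
risk, unscreened women = 18/80 = 0.2250
RR = 0.1000 / 0.2250 = 0.444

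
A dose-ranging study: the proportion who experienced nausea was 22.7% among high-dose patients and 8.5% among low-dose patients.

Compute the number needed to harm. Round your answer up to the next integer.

absolute risk difference = 0.142000
1 / 0.142000 = 7.042 → round up → 8

8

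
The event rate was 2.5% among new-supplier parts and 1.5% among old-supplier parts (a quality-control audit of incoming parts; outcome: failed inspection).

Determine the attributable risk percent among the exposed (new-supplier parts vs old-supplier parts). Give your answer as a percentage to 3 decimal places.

AR% = (0.02500 − 0.01500) / 0.02500 = 0.4000 → 40.000%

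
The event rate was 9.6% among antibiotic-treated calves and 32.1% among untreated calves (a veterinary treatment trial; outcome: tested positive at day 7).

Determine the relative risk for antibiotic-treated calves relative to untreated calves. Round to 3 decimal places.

RR = 0.0960 / 0.3210 = 0.299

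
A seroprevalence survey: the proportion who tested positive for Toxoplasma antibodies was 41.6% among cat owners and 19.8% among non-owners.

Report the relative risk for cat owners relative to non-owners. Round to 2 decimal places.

RR = 0.4160 / 0.1980 = 2.10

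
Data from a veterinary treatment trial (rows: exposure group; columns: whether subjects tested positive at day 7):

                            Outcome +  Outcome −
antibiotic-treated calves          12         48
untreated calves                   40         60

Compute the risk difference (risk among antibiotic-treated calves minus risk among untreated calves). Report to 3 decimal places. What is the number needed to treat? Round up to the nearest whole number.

risk, antibiotic-treated calves = 12/60 = 0.2000
risk, untreated calves = 40/100 = 0.4000
risk difference = 0.2000 − 0.4000 = -0.200
absolute risk difference = 0.200000
1 / 0.200000 = 5.000 → round up → 5

RD = -0.200; NNT = 5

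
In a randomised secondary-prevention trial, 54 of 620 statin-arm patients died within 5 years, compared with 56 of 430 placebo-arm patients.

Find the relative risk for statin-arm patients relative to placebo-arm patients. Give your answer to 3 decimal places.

0.669

risk, statin-arm patients = 54/620 = 0.0871
risk, placebo-arm patients = 56/430 = 0.1302
RR = 0.0871 / 0.1302 = 0.669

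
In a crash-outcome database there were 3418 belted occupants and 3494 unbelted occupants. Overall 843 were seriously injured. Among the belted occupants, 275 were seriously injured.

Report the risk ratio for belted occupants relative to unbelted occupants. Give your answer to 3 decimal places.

belted occupants without the outcome: 3418 − 275 = 3143
unbelted occupants with the outcome: 843 − 275 = 568
unbelted occupants without the outcome: 3494 − 568 = 2926
risk, belted occupants = 275/3418 = 0.0805
risk, unbelted occupants = 568/3494 = 0.1626
RR = 0.0805 / 0.1626 = 0.495

0.495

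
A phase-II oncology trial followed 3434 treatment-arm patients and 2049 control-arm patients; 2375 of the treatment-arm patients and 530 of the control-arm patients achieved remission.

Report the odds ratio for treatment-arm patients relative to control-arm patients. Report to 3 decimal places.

OR = (2375 × 1519) / (1059 × 530) = 3607625/561270 ≈ 6.428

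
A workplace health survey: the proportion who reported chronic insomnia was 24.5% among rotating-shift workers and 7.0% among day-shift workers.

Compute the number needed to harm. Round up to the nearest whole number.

NNH ≈ 6

absolute risk difference = 0.175000
1 / 0.175000 = 5.714 → round up → 6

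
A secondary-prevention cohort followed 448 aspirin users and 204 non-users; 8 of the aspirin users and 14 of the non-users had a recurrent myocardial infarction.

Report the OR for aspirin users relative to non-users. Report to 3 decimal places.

odds, aspirin users = 8/440 = 0.01818
odds, non-users = 14/190 = 0.07368
OR = 0.01818 / 0.07368 = 0.247

OR = 0.247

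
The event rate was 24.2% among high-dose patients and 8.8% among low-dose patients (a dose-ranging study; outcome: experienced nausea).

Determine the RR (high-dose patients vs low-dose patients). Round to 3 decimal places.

RR = 0.2420 / 0.0880 = 2.750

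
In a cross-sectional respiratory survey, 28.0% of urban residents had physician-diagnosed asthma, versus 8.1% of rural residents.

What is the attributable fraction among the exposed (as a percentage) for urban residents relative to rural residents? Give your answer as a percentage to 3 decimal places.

AR% = (0.2800 − 0.0810) / 0.2800 = 0.7107 → 71.071%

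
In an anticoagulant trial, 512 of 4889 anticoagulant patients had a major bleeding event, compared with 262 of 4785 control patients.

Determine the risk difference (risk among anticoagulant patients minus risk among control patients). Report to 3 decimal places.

risk, anticoagulant patients = 512/4889 = 0.1047
risk, control patients = 262/4785 = 0.0548
risk difference = 0.1047 − 0.0548 = 0.050

0.050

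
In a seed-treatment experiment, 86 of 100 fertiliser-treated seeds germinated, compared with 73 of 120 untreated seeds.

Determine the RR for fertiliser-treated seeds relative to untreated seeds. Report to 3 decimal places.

RR: 1.414

risk, fertiliser-treated seeds = 86/100 = 0.8600
risk, untreated seeds = 73/120 = 0.6083
RR = 0.8600 / 0.6083 = 1.414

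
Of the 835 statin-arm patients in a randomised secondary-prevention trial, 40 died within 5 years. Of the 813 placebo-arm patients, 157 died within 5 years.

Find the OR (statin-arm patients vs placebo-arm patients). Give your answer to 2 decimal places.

odds, statin-arm patients = 40/795 = 0.05031
odds, placebo-arm patients = 157/656 = 0.23933
OR = 0.05031 / 0.23933 = 0.21

0.21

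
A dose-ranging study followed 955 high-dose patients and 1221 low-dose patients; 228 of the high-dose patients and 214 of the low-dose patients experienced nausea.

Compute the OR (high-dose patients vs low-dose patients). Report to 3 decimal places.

OR = (228 × 1007) / (727 × 214) = 229596/155578 ≈ 1.476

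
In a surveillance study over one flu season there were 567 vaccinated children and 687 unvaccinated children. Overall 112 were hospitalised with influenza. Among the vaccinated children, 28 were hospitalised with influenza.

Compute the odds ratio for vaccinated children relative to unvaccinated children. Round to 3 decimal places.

vaccinated children without the outcome: 567 − 28 = 539
unvaccinated children with the outcome: 112 − 28 = 84
unvaccinated children without the outcome: 687 − 84 = 603
odds, vaccinated children = 28/539 = 0.05195
odds, unvaccinated children = 84/603 = 0.13930
OR = 0.05195 / 0.13930 = 0.373

OR ≈ 0.373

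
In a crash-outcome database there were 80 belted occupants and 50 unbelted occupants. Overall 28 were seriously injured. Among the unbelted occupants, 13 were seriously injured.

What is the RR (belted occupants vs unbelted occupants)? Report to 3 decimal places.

RR: 0.721

belted occupants with the outcome: 28 − 13 = 15
belted occupants without the outcome: 80 − 15 = 65
unbelted occupants without the outcome: 50 − 13 = 37
risk, belted occupants = 15/80 = 0.1875
risk, unbelted occupants = 13/50 = 0.2600
RR = 0.1875 / 0.2600 = 0.721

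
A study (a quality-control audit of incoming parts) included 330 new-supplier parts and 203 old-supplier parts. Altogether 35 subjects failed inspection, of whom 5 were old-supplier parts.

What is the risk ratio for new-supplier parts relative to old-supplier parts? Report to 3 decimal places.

RR ≈ 3.691

new-supplier parts with the outcome: 35 − 5 = 30
new-supplier parts without the outcome: 330 − 30 = 300
old-supplier parts without the outcome: 203 − 5 = 198
risk, new-supplier parts = 30/330 = 0.09091
risk, old-supplier parts = 5/203 = 0.02463
RR = 0.09091 / 0.02463 = 3.691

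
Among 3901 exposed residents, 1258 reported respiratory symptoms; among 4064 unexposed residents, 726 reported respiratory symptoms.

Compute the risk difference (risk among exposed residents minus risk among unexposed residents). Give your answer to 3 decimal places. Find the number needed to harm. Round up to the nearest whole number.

RD = 0.144; NNH = 7

risk, exposed residents = 1258/3901 = 0.3225
risk, unexposed residents = 726/4064 = 0.1786
risk difference = 0.3225 − 0.1786 = 0.144
absolute risk difference = 0.143840
1 / 0.143840 = 6.952 → round up → 7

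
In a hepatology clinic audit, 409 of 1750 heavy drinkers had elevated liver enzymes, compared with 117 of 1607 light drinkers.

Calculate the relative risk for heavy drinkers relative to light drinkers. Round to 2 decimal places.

RR ≈ 3.21

risk, heavy drinkers = 409/1750 = 0.2337
risk, light drinkers = 117/1607 = 0.0728
RR = 0.2337 / 0.0728 = 3.21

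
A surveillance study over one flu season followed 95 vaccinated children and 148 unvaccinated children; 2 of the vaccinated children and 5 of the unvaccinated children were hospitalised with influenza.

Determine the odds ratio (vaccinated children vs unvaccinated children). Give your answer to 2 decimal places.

odds, vaccinated children = 2/93 = 0.02151
odds, unvaccinated children = 5/143 = 0.03497
OR = 0.02151 / 0.03497 = 0.62

OR: 0.62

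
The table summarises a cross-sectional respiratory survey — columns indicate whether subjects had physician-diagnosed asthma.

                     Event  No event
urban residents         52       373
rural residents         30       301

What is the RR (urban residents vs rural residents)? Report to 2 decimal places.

1.35

risk, urban residents = 52/425 = 0.1224
risk, rural residents = 30/331 = 0.0906
RR = 0.1224 / 0.0906 = 1.35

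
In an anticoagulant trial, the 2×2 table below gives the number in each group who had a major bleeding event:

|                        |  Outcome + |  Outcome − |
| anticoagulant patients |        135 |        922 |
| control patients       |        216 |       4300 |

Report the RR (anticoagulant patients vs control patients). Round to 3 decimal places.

risk, anticoagulant patients = 135/1057 = 0.12772
risk, control patients = 216/4516 = 0.04783
RR = 0.12772 / 0.04783 = 2.670

RR = 2.670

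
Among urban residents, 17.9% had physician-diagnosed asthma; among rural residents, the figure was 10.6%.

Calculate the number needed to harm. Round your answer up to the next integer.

absolute risk difference = 0.073000
1 / 0.073000 = 13.699 → round up → 14

NNH = 14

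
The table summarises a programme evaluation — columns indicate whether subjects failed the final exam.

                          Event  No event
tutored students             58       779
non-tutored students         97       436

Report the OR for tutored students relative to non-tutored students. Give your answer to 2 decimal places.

OR = 0.33

odds, tutored students = 58/779 = 0.0745
odds, non-tutored students = 97/436 = 0.2225
OR = 0.0745 / 0.2225 = 0.33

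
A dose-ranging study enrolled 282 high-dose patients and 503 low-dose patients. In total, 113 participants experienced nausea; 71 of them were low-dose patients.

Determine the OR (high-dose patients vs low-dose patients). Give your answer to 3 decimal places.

high-dose patients with the outcome: 113 − 71 = 42
high-dose patients without the outcome: 282 − 42 = 240
low-dose patients without the outcome: 503 − 71 = 432
OR = (42 × 432) / (240 × 71) = 18144/17040 ≈ 1.065

OR ≈ 1.065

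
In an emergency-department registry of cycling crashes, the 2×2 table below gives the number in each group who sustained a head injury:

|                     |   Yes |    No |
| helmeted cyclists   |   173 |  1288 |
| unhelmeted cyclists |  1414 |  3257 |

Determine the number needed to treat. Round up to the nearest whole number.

NNT = 6

risk, helmeted cyclists = 173/1461 = 0.118412
risk, unhelmeted cyclists = 1414/4671 = 0.302719
absolute risk difference = 0.184307
1 / 0.184307 = 5.426 → round up → 6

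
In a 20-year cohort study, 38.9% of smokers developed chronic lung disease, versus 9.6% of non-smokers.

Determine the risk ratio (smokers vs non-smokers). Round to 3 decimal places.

RR = 0.3890 / 0.0960 = 4.052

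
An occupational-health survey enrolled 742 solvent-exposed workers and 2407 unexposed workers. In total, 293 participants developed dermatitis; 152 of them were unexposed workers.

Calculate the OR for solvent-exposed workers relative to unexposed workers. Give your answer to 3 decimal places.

3.481

solvent-exposed workers with the outcome: 293 − 152 = 141
solvent-exposed workers without the outcome: 742 − 141 = 601
unexposed workers without the outcome: 2407 − 152 = 2255
odds, solvent-exposed workers = 141/601 = 0.2346
odds, unexposed workers = 152/2255 = 0.0674
OR = 0.2346 / 0.0674 = 3.481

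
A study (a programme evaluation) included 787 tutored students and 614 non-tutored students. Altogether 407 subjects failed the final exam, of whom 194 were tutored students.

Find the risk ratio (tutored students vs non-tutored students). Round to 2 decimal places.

0.71

tutored students without the outcome: 787 − 194 = 593
non-tutored students with the outcome: 407 − 194 = 213
non-tutored students without the outcome: 614 − 213 = 401
risk, tutored students = 194/787 = 0.2465
risk, non-tutored students = 213/614 = 0.3469
RR = 0.2465 / 0.3469 = 0.71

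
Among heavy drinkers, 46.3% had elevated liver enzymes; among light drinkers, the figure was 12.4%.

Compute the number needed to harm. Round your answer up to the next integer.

NNH: 3

absolute risk difference = 0.339000
1 / 0.339000 = 2.950 → round up → 3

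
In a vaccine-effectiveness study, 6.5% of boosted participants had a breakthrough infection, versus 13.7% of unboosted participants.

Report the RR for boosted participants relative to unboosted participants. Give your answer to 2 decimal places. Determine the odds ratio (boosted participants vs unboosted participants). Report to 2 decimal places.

RR = 0.0650 / 0.1370 = 0.47
odds, boosted participants = 0.0650/0.9350 = 0.0695
odds, unboosted participants = 0.1370/0.8630 = 0.1587
OR = 0.0695 / 0.1587 = 0.44

RR = 0.47; OR = 0.44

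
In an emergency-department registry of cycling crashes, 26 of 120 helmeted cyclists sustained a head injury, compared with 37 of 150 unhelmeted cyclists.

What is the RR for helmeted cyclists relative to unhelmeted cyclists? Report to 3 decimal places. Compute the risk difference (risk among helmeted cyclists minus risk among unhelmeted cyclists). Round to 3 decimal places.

RR = 0.878; RD = -0.030

risk, helmeted cyclists = 26/120 = 0.2167
risk, unhelmeted cyclists = 37/150 = 0.2467
RR = 0.2167 / 0.2467 = 0.878
risk difference = 0.2167 − 0.2467 = -0.030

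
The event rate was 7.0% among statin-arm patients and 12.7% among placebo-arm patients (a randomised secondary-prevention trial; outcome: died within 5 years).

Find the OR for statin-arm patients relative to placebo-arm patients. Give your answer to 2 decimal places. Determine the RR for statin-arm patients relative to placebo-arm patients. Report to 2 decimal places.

OR = 0.52; RR = 0.55

odds, statin-arm patients = 0.0700/0.9300 = 0.0753
odds, placebo-arm patients = 0.1270/0.8730 = 0.1455
OR = 0.0753 / 0.1455 = 0.52
RR = 0.0700 / 0.1270 = 0.55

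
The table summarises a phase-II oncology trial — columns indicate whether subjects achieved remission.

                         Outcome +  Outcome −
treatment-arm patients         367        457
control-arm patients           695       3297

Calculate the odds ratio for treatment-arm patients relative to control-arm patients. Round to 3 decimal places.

3.810

odds, treatment-arm patients = 367/457 = 0.8031
odds, control-arm patients = 695/3297 = 0.2108
OR = 0.8031 / 0.2108 = 3.810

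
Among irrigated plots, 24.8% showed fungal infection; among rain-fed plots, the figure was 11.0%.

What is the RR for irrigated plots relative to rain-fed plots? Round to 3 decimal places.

RR = 0.2480 / 0.1100 = 2.255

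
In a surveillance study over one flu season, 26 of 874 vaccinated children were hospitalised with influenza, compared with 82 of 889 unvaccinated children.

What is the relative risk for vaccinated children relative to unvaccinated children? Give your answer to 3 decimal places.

risk, vaccinated children = 26/874 = 0.02975
risk, unvaccinated children = 82/889 = 0.09224
RR = 0.02975 / 0.09224 = 0.323

0.323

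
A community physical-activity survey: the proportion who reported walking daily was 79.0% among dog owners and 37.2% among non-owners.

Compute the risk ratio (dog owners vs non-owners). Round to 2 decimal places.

RR = 0.7900 / 0.3720 = 2.12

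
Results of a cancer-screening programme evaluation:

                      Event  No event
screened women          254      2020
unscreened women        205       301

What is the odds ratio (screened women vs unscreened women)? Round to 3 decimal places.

0.185

odds, screened women = 254/2020 = 0.1257
odds, unscreened women = 205/301 = 0.6811
OR = 0.1257 / 0.6811 = 0.185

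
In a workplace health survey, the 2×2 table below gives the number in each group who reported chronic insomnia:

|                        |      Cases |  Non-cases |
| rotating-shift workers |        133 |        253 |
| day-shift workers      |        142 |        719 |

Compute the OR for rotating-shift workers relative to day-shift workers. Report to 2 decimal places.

OR = (133 × 719) / (253 × 142) = 95627/35926 ≈ 2.66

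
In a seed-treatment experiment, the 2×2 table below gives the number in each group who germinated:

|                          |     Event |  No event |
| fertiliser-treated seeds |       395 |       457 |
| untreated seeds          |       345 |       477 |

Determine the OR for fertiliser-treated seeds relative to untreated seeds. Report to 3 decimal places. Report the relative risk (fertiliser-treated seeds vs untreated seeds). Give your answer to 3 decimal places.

OR = (395 × 477) / (457 × 345) = 188415/157665 ≈ 1.195
risk, fertiliser-treated seeds = 395/852 = 0.4636
risk, untreated seeds = 345/822 = 0.4197
RR = 0.4636 / 0.4197 = 1.105

OR = 1.195; RR = 1.105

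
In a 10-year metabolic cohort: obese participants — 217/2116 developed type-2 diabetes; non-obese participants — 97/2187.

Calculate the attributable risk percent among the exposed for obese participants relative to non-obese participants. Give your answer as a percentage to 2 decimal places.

56.75%

risk, obese participants = 217/2116 = 0.10255
risk, non-obese participants = 97/2187 = 0.04435
AR% = (0.10255 − 0.04435) / 0.10255 = 0.5675 → 56.75%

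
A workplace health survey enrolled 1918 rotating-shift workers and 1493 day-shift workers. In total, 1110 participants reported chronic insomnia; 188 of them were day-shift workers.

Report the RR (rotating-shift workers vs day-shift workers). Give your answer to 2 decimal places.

RR ≈ 3.82

rotating-shift workers with the outcome: 1110 − 188 = 922
rotating-shift workers without the outcome: 1918 − 922 = 996
day-shift workers without the outcome: 1493 − 188 = 1305
risk, rotating-shift workers = 922/1918 = 0.4807
risk, day-shift workers = 188/1493 = 0.1259
RR = 0.4807 / 0.1259 = 3.82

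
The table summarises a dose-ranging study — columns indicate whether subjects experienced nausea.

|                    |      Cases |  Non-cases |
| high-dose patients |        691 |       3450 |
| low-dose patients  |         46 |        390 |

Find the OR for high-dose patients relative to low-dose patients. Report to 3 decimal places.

OR = (691 × 390) / (3450 × 46) = 269490/158700 ≈ 1.698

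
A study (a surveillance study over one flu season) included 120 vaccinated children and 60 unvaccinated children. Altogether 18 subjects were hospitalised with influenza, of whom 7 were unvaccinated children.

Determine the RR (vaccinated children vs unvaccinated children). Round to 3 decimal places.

vaccinated children with the outcome: 18 − 7 = 11
vaccinated children without the outcome: 120 − 11 = 109
unvaccinated children without the outcome: 60 − 7 = 53
risk, vaccinated children = 11/120 = 0.0917
risk, unvaccinated children = 7/60 = 0.1167
RR = 0.0917 / 0.1167 = 0.786

0.786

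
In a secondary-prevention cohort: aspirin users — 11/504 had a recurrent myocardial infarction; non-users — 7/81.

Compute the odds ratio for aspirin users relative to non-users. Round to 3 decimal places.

OR = 0.236

odds, aspirin users = 11/493 = 0.02231
odds, non-users = 7/74 = 0.09459
OR = 0.02231 / 0.09459 = 0.236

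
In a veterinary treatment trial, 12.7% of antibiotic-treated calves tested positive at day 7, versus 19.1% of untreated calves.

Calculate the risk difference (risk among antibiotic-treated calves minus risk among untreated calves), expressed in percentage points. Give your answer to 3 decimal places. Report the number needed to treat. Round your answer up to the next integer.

risk difference = 0.1270 − 0.1910 = -0.0640 → -6.400 percentage points
absolute risk difference = 0.064000
1 / 0.064000 = 15.625 → round up → 16

RD = -6.400; NNT = 16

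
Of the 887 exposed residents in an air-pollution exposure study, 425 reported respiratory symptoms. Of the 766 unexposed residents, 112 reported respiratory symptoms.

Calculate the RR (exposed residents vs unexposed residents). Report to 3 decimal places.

3.277

risk, exposed residents = 425/887 = 0.4791
risk, unexposed residents = 112/766 = 0.1462
RR = 0.4791 / 0.1462 = 3.277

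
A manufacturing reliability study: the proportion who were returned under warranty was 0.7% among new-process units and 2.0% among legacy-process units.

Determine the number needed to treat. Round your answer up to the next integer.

absolute risk difference = 0.013000
1 / 0.013000 = 76.923 → round up → 77

77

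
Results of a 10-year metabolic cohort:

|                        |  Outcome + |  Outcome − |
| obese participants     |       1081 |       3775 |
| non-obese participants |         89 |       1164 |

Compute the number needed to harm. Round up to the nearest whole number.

NNH ≈ 7

risk, obese participants = 1081/4856 = 0.222611
risk, non-obese participants = 89/1253 = 0.071030
absolute risk difference = 0.151582
1 / 0.151582 = 6.597 → round up → 7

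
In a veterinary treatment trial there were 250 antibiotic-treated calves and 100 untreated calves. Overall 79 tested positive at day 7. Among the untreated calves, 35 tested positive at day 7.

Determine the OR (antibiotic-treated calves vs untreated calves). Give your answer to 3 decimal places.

0.397

antibiotic-treated calves with the outcome: 79 − 35 = 44
antibiotic-treated calves without the outcome: 250 − 44 = 206
untreated calves without the outcome: 100 − 35 = 65
OR = (44 × 65) / (206 × 35) = 2860/7210 ≈ 0.397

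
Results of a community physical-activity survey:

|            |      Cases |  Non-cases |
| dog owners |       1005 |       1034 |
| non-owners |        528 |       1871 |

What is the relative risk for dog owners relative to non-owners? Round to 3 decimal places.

risk, dog owners = 1005/2039 = 0.4929
risk, non-owners = 528/2399 = 0.2201
RR = 0.4929 / 0.2201 = 2.239

RR: 2.239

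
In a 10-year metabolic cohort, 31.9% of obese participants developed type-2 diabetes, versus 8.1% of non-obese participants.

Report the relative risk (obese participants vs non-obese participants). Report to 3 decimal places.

RR = 0.3190 / 0.0810 = 3.938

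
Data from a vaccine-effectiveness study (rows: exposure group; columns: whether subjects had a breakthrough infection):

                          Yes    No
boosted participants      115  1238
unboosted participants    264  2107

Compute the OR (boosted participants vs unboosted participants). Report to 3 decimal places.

OR = 0.741

odds, boosted participants = 115/1238 = 0.0929
odds, unboosted participants = 264/2107 = 0.1253
OR = 0.0929 / 0.1253 = 0.741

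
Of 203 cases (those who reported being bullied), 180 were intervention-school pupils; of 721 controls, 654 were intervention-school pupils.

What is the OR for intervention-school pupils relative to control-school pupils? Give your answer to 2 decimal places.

OR = (180 × 67) / (654 × 23) = 12060/15042 ≈ 0.80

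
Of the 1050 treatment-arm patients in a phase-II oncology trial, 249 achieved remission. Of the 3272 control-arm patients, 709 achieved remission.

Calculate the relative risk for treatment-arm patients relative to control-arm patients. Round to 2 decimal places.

1.09

risk, treatment-arm patients = 249/1050 = 0.2371
risk, control-arm patients = 709/3272 = 0.2167
RR = 0.2371 / 0.2167 = 1.09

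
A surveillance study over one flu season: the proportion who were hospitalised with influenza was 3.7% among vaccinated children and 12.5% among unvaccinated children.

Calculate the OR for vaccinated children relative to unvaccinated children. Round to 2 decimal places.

odds, vaccinated children = 0.03700/0.96300 = 0.03842
odds, unvaccinated children = 0.12500/0.87500 = 0.14286
OR = 0.03842 / 0.14286 = 0.27

0.27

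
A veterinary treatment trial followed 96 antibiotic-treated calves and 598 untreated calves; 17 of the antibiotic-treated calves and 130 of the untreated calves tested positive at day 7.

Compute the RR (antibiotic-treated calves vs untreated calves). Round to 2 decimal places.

risk, antibiotic-treated calves = 17/96 = 0.1771
risk, untreated calves = 130/598 = 0.2174
RR = 0.1771 / 0.2174 = 0.81

RR = 0.81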